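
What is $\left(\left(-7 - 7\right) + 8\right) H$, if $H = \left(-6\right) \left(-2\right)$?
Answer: $-72$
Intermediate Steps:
$H = 12$
$\left(\left(-7 - 7\right) + 8\right) H = \left(\left(-7 - 7\right) + 8\right) 12 = \left(-14 + 8\right) 12 = \left(-6\right) 12 = -72$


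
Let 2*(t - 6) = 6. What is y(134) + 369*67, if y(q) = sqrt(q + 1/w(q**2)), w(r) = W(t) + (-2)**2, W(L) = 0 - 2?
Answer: 24723 + sqrt(538)/2 ≈ 24735.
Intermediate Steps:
t = 9 (t = 6 + (1/2)*6 = 6 + 3 = 9)
W(L) = -2
w(r) = 2 (w(r) = -2 + (-2)**2 = -2 + 4 = 2)
y(q) = sqrt(1/2 + q) (y(q) = sqrt(q + 1/2) = sqrt(1/2 + q))
y(134) + 369*67 = sqrt(2 + 4*134)/2 + 369*67 = sqrt(2 + 536)/2 + 24723 = sqrt(538)/2 + 24723 = 24723 + sqrt(538)/2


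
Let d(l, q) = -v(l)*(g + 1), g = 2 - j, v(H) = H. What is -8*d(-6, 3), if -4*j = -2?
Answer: -120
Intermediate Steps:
j = ½ (j = -¼*(-2) = ½ ≈ 0.50000)
g = 3/2 (g = 2 - 1*½ = 2 - ½ = 3/2 ≈ 1.5000)
d(l, q) = -5*l/2 (d(l, q) = -l*(3/2 + 1) = -l*5/2 = -5*l/2)
-8*d(-6, 3) = -(-20)*(-6) = -8*15 = -120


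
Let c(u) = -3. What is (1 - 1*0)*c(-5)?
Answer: -3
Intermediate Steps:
(1 - 1*0)*c(-5) = (1 - 1*0)*(-3) = (1 + 0)*(-3) = 1*(-3) = -3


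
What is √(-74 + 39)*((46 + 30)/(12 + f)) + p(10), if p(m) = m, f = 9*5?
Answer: 10 + 4*I*√35/3 ≈ 10.0 + 7.8881*I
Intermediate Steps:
f = 45
√(-74 + 39)*((46 + 30)/(12 + f)) + p(10) = √(-74 + 39)*((46 + 30)/(12 + 45)) + 10 = √(-35)*(76/57) + 10 = (I*√35)*(76*(1/57)) + 10 = (I*√35)*(4/3) + 10 = 4*I*√35/3 + 10 = 10 + 4*I*√35/3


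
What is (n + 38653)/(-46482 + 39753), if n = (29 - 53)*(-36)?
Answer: -39517/6729 ≈ -5.8726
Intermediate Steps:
n = 864 (n = -24*(-36) = 864)
(n + 38653)/(-46482 + 39753) = (864 + 38653)/(-46482 + 39753) = 39517/(-6729) = 39517*(-1/6729) = -39517/6729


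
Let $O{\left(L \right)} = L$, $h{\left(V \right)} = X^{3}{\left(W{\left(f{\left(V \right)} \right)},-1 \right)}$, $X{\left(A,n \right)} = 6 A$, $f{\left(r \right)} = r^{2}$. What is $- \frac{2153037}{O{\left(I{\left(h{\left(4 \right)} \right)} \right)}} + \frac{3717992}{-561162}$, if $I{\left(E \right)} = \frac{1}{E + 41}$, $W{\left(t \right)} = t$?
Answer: $- \frac{534494913347491165}{280581} \approx -1.905 \cdot 10^{12}$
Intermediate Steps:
$h{\left(V \right)} = 216 V^{6}$ ($h{\left(V \right)} = \left(6 V^{2}\right)^{3} = 216 V^{6}$)
$I{\left(E \right)} = \frac{1}{41 + E}$
$- \frac{2153037}{O{\left(I{\left(h{\left(4 \right)} \right)} \right)}} + \frac{3717992}{-561162} = - \frac{2153037}{\frac{1}{41 + 216 \cdot 4^{6}}} + \frac{3717992}{-561162} = - \frac{2153037}{\frac{1}{41 + 216 \cdot 4096}} + 3717992 \left(- \frac{1}{561162}\right) = - \frac{2153037}{\frac{1}{41 + 884736}} - \frac{1858996}{280581} = - \frac{2153037}{\frac{1}{884777}} - \frac{1858996}{280581} = - 2153037 \frac{1}{\frac{1}{884777}} - \frac{1858996}{280581} = \left(-2153037\right) 884777 - \frac{1858996}{280581} = -1904957617749 - \frac{1858996}{280581} = - \frac{534494913347491165}{280581}$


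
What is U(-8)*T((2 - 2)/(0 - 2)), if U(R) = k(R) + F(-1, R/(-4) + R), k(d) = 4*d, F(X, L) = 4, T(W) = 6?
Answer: -168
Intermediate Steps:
U(R) = 4 + 4*R (U(R) = 4*R + 4 = 4 + 4*R)
U(-8)*T((2 - 2)/(0 - 2)) = (4 + 4*(-8))*6 = (4 - 32)*6 = -28*6 = -168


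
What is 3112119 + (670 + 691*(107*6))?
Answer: 3556411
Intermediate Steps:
3112119 + (670 + 691*(107*6)) = 3112119 + (670 + 691*642) = 3112119 + (670 + 443622) = 3112119 + 444292 = 3556411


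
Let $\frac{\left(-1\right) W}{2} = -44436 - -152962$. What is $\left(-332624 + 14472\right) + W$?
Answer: $-535204$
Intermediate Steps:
$W = -217052$ ($W = - 2 \left(-44436 - -152962\right) = - 2 \left(-44436 + 152962\right) = \left(-2\right) 108526 = -217052$)
$\left(-332624 + 14472\right) + W = \left(-332624 + 14472\right) - 217052 = -318152 - 217052 = -535204$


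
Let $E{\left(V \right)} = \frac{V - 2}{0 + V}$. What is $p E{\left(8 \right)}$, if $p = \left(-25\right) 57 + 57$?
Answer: $-1026$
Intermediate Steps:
$E{\left(V \right)} = \frac{-2 + V}{V}$
$p = -1368$ ($p = -1425 + 57 = -1368$)
$p E{\left(8 \right)} = - 1368 \frac{-2 + 8}{8} = - 1368 \cdot \frac{1}{8} \cdot 6 = \left(-1368\right) \frac{3}{4} = -1026$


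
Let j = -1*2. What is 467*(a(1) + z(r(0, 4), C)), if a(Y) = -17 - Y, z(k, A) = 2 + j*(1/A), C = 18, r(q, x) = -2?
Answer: -67715/9 ≈ -7523.9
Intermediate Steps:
j = -2
z(k, A) = 2 - 2/A
467*(a(1) + z(r(0, 4), C)) = 467*((-17 - 1*1) + (2 - 2/18)) = 467*((-17 - 1) + (2 - 2*1/18)) = 467*(-18 + (2 - ⅑)) = 467*(-18 + 17/9) = 467*(-145/9) = -67715/9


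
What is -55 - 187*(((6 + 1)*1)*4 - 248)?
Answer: 41085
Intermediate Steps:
-55 - 187*(((6 + 1)*1)*4 - 248) = -55 - 187*((7*1)*4 - 248) = -55 - 187*(7*4 - 248) = -55 - 187*(28 - 248) = -55 - 187*(-220) = -55 + 41140 = 41085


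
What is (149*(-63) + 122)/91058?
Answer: -9265/91058 ≈ -0.10175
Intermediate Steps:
(149*(-63) + 122)/91058 = (-9387 + 122)*(1/91058) = -9265*1/91058 = -9265/91058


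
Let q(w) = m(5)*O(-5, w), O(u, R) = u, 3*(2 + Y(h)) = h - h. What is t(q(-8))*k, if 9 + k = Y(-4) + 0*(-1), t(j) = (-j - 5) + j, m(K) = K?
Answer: 55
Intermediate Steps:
Y(h) = -2 (Y(h) = -2 + (h - h)/3 = -2 + (⅓)*0 = -2 + 0 = -2)
q(w) = -25 (q(w) = 5*(-5) = -25)
t(j) = -5 (t(j) = (-5 - j) + j = -5)
k = -11 (k = -9 + (-2 + 0*(-1)) = -9 + (-2 + 0) = -9 - 2 = -11)
t(q(-8))*k = -5*(-11) = 55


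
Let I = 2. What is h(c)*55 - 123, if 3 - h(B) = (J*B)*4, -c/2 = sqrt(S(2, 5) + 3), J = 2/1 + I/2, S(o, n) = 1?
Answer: 2682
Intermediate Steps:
J = 3 (J = 2/1 + 2/2 = 2*1 + 2*(1/2) = 2 + 1 = 3)
c = -4 (c = -2*sqrt(1 + 3) = -2*sqrt(4) = -2*2 = -4)
h(B) = 3 - 12*B (h(B) = 3 - 3*B*4 = 3 - 12*B)
h(c)*55 - 123 = (3 - 12*(-4))*55 - 123 = (3 + 48)*55 - 123 = 51*55 - 123 = 2805 - 123 = 2682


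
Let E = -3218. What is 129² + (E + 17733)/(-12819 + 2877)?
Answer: 165430307/9942 ≈ 16640.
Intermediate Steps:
129² + (E + 17733)/(-12819 + 2877) = 129² + (-3218 + 17733)/(-12819 + 2877) = 16641 + 14515/(-9942) = 16641 + 14515*(-1/9942) = 16641 - 14515/9942 = 165430307/9942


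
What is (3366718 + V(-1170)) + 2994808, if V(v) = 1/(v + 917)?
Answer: 1609466077/253 ≈ 6.3615e+6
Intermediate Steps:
V(v) = 1/(917 + v)
(3366718 + V(-1170)) + 2994808 = (3366718 + 1/(917 - 1170)) + 2994808 = (3366718 + 1/(-253)) + 2994808 = (3366718 - 1/253) + 2994808 = 851779653/253 + 2994808 = 1609466077/253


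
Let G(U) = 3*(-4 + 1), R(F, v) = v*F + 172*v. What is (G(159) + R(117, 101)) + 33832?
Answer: 63012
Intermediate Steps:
R(F, v) = 172*v + F*v (R(F, v) = F*v + 172*v = 172*v + F*v)
G(U) = -9 (G(U) = 3*(-3) = -9)
(G(159) + R(117, 101)) + 33832 = (-9 + 101*(172 + 117)) + 33832 = (-9 + 101*289) + 33832 = (-9 + 29189) + 33832 = 29180 + 33832 = 63012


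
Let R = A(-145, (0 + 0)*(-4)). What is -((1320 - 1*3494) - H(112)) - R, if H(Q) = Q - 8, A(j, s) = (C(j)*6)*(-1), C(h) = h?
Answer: 1408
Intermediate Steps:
A(j, s) = -6*j (A(j, s) = (j*6)*(-1) = (6*j)*(-1) = -6*j)
R = 870 (R = -6*(-145) = 870)
H(Q) = -8 + Q
-((1320 - 1*3494) - H(112)) - R = -((1320 - 1*3494) - (-8 + 112)) - 1*870 = -((1320 - 3494) - 1*104) - 870 = -(-2174 - 104) - 870 = -1*(-2278) - 870 = 2278 - 870 = 1408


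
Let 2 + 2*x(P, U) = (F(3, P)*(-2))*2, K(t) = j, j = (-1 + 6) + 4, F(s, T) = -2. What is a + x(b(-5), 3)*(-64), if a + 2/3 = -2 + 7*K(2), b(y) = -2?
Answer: -395/3 ≈ -131.67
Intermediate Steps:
j = 9 (j = 5 + 4 = 9)
K(t) = 9
x(P, U) = 3 (x(P, U) = -1 + (-2*(-2)*2)/2 = -1 + (4*2)/2 = -1 + (½)*8 = -1 + 4 = 3)
a = 181/3 (a = -⅔ + (-2 + 7*9) = -⅔ + (-2 + 63) = -⅔ + 61 = 181/3 ≈ 60.333)
a + x(b(-5), 3)*(-64) = 181/3 + 3*(-64) = 181/3 - 192 = -395/3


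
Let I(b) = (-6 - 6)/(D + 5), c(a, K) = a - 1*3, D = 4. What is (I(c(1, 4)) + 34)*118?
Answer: 11564/3 ≈ 3854.7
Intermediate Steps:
c(a, K) = -3 + a (c(a, K) = a - 3 = -3 + a)
I(b) = -4/3 (I(b) = (-6 - 6)/(4 + 5) = -12/9 = -12*⅑ = -4/3)
(I(c(1, 4)) + 34)*118 = (-4/3 + 34)*118 = (98/3)*118 = 11564/3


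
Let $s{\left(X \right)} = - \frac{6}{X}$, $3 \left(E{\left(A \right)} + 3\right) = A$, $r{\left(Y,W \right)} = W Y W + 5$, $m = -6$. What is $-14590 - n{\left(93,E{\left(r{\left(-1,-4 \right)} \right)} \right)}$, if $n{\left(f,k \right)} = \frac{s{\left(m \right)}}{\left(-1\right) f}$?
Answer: $- \frac{1356869}{93} \approx -14590.0$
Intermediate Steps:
$r{\left(Y,W \right)} = 5 + Y W^{2}$ ($r{\left(Y,W \right)} = Y W^{2} + 5 = 5 + Y W^{2}$)
$E{\left(A \right)} = -3 + \frac{A}{3}$
$n{\left(f,k \right)} = - \frac{1}{f}$ ($n{\left(f,k \right)} = \frac{\left(-6\right) \frac{1}{-6}}{\left(-1\right) f} = \left(-6\right) \left(- \frac{1}{6}\right) \left(- \frac{1}{f}\right) = 1 \left(- \frac{1}{f}\right) = - \frac{1}{f}$)
$-14590 - n{\left(93,E{\left(r{\left(-1,-4 \right)} \right)} \right)} = -14590 - - \frac{1}{93} = -14590 + \frac{1}{93} = - \frac{1356869}{93}$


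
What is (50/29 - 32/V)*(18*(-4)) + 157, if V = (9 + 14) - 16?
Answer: 73487/203 ≈ 362.00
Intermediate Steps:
V = 7 (V = 23 - 16 = 7)
(50/29 - 32/V)*(18*(-4)) + 157 = (50/29 - 32/7)*(18*(-4)) + 157 = (50*(1/29) - 32*⅐)*(-72) + 157 = (50/29 - 32/7)*(-72) + 157 = -578/203*(-72) + 157 = 41616/203 + 157 = 73487/203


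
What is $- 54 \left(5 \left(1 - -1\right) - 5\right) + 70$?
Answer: $-200$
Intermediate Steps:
$- 54 \left(5 \left(1 - -1\right) - 5\right) + 70 = - 54 \left(5 \left(1 + 1\right) - 5\right) + 70 = - 54 \left(5 \cdot 2 - 5\right) + 70 = - 54 \left(10 - 5\right) + 70 = \left(-54\right) 5 + 70 = -270 + 70 = -200$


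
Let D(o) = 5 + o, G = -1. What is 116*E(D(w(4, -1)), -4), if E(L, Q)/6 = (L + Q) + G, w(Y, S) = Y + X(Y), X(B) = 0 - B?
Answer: 0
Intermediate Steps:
X(B) = -B
w(Y, S) = 0 (w(Y, S) = Y - Y = 0)
E(L, Q) = -6 + 6*L + 6*Q (E(L, Q) = 6*((L + Q) - 1) = 6*(-1 + L + Q) = -6 + 6*L + 6*Q)
116*E(D(w(4, -1)), -4) = 116*(-6 + 6*(5 + 0) + 6*(-4)) = 116*(-6 + 6*5 - 24) = 116*(-6 + 30 - 24) = 116*0 = 0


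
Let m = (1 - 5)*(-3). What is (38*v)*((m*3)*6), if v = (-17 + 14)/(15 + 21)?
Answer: -684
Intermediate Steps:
m = 12 (m = -4*(-3) = 12)
v = -1/12 (v = -3/36 = -3*1/36 = -1/12 ≈ -0.083333)
(38*v)*((m*3)*6) = (38*(-1/12))*((12*3)*6) = -114*6 = -19/6*216 = -684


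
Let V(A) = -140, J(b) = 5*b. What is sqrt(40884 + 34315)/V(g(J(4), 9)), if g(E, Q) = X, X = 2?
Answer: -sqrt(75199)/140 ≈ -1.9587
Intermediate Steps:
g(E, Q) = 2
sqrt(40884 + 34315)/V(g(J(4), 9)) = sqrt(40884 + 34315)/(-140) = sqrt(75199)*(-1/140) = -sqrt(75199)/140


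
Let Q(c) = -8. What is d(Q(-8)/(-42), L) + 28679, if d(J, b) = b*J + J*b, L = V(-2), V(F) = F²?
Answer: 602291/21 ≈ 28681.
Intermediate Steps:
L = 4 (L = (-2)² = 4)
d(J, b) = 2*J*b (d(J, b) = J*b + J*b = 2*J*b)
d(Q(-8)/(-42), L) + 28679 = 2*(-8/(-42))*4 + 28679 = 2*(-8*(-1/42))*4 + 28679 = 2*(4/21)*4 + 28679 = 32/21 + 28679 = 602291/21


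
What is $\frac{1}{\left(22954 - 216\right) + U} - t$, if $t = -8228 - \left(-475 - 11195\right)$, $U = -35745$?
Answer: $- \frac{44770095}{13007} \approx -3442.0$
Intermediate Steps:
$t = 3442$ ($t = -8228 - -11670 = -8228 + 11670 = 3442$)
$\frac{1}{\left(22954 - 216\right) + U} - t = \frac{1}{\left(22954 - 216\right) - 35745} - 3442 = \frac{1}{22738 - 35745} - 3442 = \frac{1}{-13007} - 3442 = - \frac{1}{13007} - 3442 = - \frac{44770095}{13007}$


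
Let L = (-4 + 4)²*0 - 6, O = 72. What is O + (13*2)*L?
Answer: -84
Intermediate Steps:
L = -6 (L = 0²*0 - 6 = 0*0 - 6 = 0 - 6 = -6)
O + (13*2)*L = 72 + (13*2)*(-6) = 72 + 26*(-6) = 72 - 156 = -84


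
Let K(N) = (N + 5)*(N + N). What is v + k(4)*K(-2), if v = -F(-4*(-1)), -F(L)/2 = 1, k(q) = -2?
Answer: 26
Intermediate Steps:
K(N) = 2*N*(5 + N) (K(N) = (5 + N)*(2*N) = 2*N*(5 + N))
F(L) = -2 (F(L) = -2*1 = -2)
v = 2 (v = -1*(-2) = 2)
v + k(4)*K(-2) = 2 - 4*(-2)*(5 - 2) = 2 - 4*(-2)*3 = 2 - 2*(-12) = 2 + 24 = 26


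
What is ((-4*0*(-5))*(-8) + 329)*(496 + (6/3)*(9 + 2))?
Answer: 170422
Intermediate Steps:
((-4*0*(-5))*(-8) + 329)*(496 + (6/3)*(9 + 2)) = ((0*(-5))*(-8) + 329)*(496 + (6*(⅓))*11) = (0*(-8) + 329)*(496 + 2*11) = (0 + 329)*(496 + 22) = 329*518 = 170422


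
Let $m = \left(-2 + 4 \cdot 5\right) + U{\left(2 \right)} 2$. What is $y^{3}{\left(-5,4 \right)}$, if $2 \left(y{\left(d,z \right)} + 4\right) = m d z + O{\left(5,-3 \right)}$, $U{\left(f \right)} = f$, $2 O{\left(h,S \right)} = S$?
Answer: $- \frac{726572699}{64} \approx -1.1353 \cdot 10^{7}$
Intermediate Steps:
$O{\left(h,S \right)} = \frac{S}{2}$
$m = 22$ ($m = \left(-2 + 4 \cdot 5\right) + 2 \cdot 2 = \left(-2 + 20\right) + 4 = 18 + 4 = 22$)
$y{\left(d,z \right)} = - \frac{19}{4} + 11 d z$ ($y{\left(d,z \right)} = -4 + \frac{22 d z + \frac{1}{2} \left(-3\right)}{2} = -4 + \frac{22 d z - \frac{3}{2}}{2} = -4 + \frac{- \frac{3}{2} + 22 d z}{2} = -4 + \left(- \frac{3}{4} + 11 d z\right) = - \frac{19}{4} + 11 d z$)
$y^{3}{\left(-5,4 \right)} = \left(- \frac{19}{4} + 11 \left(-5\right) 4\right)^{3} = \left(- \frac{19}{4} - 220\right)^{3} = \left(- \frac{899}{4}\right)^{3} = - \frac{726572699}{64}$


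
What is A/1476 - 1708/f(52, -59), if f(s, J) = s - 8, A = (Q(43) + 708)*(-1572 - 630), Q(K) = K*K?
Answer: -10427651/2706 ≈ -3853.5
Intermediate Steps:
Q(K) = K**2
A = -5630514 (A = (43**2 + 708)*(-1572 - 630) = (1849 + 708)*(-2202) = 2557*(-2202) = -5630514)
f(s, J) = -8 + s
A/1476 - 1708/f(52, -59) = -5630514/1476 - 1708/(-8 + 52) = -5630514*1/1476 - 1708/44 = -938419/246 - 1708*1/44 = -938419/246 - 427/11 = -10427651/2706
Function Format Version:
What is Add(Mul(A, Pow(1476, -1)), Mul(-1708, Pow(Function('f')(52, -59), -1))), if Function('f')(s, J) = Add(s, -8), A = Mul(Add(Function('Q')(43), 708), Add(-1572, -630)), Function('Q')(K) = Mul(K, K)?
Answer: Rational(-10427651, 2706) ≈ -3853.5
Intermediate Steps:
Function('Q')(K) = Pow(K, 2)
A = -5630514 (A = Mul(Add(Pow(43, 2), 708), Add(-1572, -630)) = Mul(Add(1849, 708), -2202) = Mul(2557, -2202) = -5630514)
Function('f')(s, J) = Add(-8, s)
Add(Mul(A, Pow(1476, -1)), Mul(-1708, Pow(Function('f')(52, -59), -1))) = Add(Mul(-5630514, Pow(1476, -1)), Mul(-1708, Pow(Add(-8, 52), -1))) = Add(Mul(-5630514, Rational(1, 1476)), Mul(-1708, Pow(44, -1))) = Add(Rational(-938419, 246), Mul(-1708, Rational(1, 44))) = Add(Rational(-938419, 246), Rational(-427, 11)) = Rational(-10427651, 2706)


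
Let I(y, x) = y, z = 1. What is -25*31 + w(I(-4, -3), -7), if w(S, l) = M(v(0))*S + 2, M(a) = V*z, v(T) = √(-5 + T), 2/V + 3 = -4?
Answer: -5403/7 ≈ -771.86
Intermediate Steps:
V = -2/7 (V = 2/(-3 - 4) = 2/(-7) = 2*(-⅐) = -2/7 ≈ -0.28571)
M(a) = -2/7 (M(a) = -2/7*1 = -2/7)
w(S, l) = 2 - 2*S/7 (w(S, l) = -2*S/7 + 2 = 2 - 2*S/7)
-25*31 + w(I(-4, -3), -7) = -25*31 + (2 - 2/7*(-4)) = -775 + (2 + 8/7) = -775 + 22/7 = -5403/7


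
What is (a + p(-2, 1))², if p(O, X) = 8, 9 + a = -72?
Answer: 5329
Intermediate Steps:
a = -81 (a = -9 - 72 = -81)
(a + p(-2, 1))² = (-81 + 8)² = (-73)² = 5329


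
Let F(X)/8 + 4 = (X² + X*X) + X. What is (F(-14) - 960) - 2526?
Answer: -494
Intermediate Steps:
F(X) = -32 + 8*X + 16*X² (F(X) = -32 + 8*((X² + X*X) + X) = -32 + 8*((X² + X²) + X) = -32 + 8*(2*X² + X) = -32 + 8*(X + 2*X²) = -32 + (8*X + 16*X²) = -32 + 8*X + 16*X²)
(F(-14) - 960) - 2526 = ((-32 + 8*(-14) + 16*(-14)²) - 960) - 2526 = ((-32 - 112 + 16*196) - 960) - 2526 = ((-32 - 112 + 3136) - 960) - 2526 = (2992 - 960) - 2526 = 2032 - 2526 = -494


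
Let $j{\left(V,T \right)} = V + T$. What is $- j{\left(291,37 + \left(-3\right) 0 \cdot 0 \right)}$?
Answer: $-328$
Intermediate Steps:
$j{\left(V,T \right)} = T + V$
$- j{\left(291,37 + \left(-3\right) 0 \cdot 0 \right)} = - (\left(37 + \left(-3\right) 0 \cdot 0\right) + 291) = - (\left(37 + 0 \cdot 0\right) + 291) = - (\left(37 + 0\right) + 291) = - (37 + 291) = \left(-1\right) 328 = -328$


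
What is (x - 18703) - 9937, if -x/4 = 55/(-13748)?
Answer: -98435625/3437 ≈ -28640.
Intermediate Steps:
x = 55/3437 (x = -220/(-13748) = -220*(-1)/13748 = -4*(-55/13748) = 55/3437 ≈ 0.016002)
(x - 18703) - 9937 = (55/3437 - 18703) - 9937 = -64282156/3437 - 9937 = -98435625/3437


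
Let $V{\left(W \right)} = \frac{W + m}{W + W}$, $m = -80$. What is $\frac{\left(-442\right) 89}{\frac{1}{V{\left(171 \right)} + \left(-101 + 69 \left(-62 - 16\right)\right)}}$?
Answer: $\frac{36881243555}{171} \approx 2.1568 \cdot 10^{8}$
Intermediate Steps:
$V{\left(W \right)} = \frac{-80 + W}{2 W}$ ($V{\left(W \right)} = \frac{W - 80}{W + W} = \frac{-80 + W}{2 W}$)
$\frac{\left(-442\right) 89}{\frac{1}{V{\left(171 \right)} + \left(-101 + 69 \left(-62 - 16\right)\right)}} = \frac{\left(-442\right) 89}{\frac{1}{\frac{-80 + 171}{2 \cdot 171} + \left(-101 + 69 \left(-62 - 16\right)\right)}} = - \frac{39338}{\frac{1}{\frac{1}{2} \cdot \frac{1}{171} \cdot 91 + \left(-101 + 69 \left(-78\right)\right)}} = - \frac{39338}{\frac{1}{\frac{91}{342} - 5483}} = - \frac{39338}{\frac{1}{- \frac{1875095}{342}}} = - \frac{39338}{- \frac{342}{1875095}} = \left(-39338\right) \left(- \frac{1875095}{342}\right) = \frac{36881243555}{171}$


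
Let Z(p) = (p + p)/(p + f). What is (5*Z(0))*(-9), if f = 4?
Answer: 0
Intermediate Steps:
Z(p) = 2*p/(4 + p) (Z(p) = (p + p)/(p + 4) = (2*p)/(4 + p) = 2*p/(4 + p))
(5*Z(0))*(-9) = (5*(2*0/(4 + 0)))*(-9) = (5*(2*0/4))*(-9) = (5*(2*0*(1/4)))*(-9) = (5*0)*(-9) = 0*(-9) = 0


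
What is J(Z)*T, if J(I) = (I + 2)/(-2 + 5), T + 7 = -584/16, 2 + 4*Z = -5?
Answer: -29/8 ≈ -3.6250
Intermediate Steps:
Z = -7/4 (Z = -1/2 + (1/4)*(-5) = -1/2 - 5/4 = -7/4 ≈ -1.7500)
T = -87/2 (T = -7 - 584/16 = -7 - 584*1/16 = -7 - 73/2 = -87/2 ≈ -43.500)
J(I) = 2/3 + I/3 (J(I) = (2 + I)/3 = (2 + I)*(1/3) = 2/3 + I/3)
J(Z)*T = (2/3 + (1/3)*(-7/4))*(-87/2) = (2/3 - 7/12)*(-87/2) = (1/12)*(-87/2) = -29/8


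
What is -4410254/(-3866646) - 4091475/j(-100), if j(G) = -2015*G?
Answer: -298632385237/15582583380 ≈ -19.164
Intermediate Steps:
-4410254/(-3866646) - 4091475/j(-100) = -4410254/(-3866646) - 4091475/((-2015*(-100))) = -4410254*(-1/3866646) - 4091475/201500 = 2205127/1933323 - 4091475*1/201500 = 2205127/1933323 - 163659/8060 = -298632385237/15582583380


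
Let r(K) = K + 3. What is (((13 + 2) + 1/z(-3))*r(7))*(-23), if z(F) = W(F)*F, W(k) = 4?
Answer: -20585/6 ≈ -3430.8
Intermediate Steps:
r(K) = 3 + K
z(F) = 4*F
(((13 + 2) + 1/z(-3))*r(7))*(-23) = (((13 + 2) + 1/(4*(-3)))*(3 + 7))*(-23) = ((15 + 1/(-12))*10)*(-23) = ((15 - 1/12)*10)*(-23) = ((179/12)*10)*(-23) = (895/6)*(-23) = -20585/6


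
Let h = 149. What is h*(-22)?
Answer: -3278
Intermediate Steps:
h*(-22) = 149*(-22) = -3278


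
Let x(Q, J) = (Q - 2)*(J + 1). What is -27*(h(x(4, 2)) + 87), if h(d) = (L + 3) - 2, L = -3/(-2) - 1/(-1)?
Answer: -4887/2 ≈ -2443.5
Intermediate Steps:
L = 5/2 (L = -3*(-½) - 1*(-1) = 3/2 + 1 = 5/2 ≈ 2.5000)
x(Q, J) = (1 + J)*(-2 + Q) (x(Q, J) = (-2 + Q)*(1 + J) = (1 + J)*(-2 + Q))
h(d) = 7/2 (h(d) = (5/2 + 3) - 2 = 11/2 - 2 = 7/2)
-27*(h(x(4, 2)) + 87) = -27*(7/2 + 87) = -27*181/2 = -4887/2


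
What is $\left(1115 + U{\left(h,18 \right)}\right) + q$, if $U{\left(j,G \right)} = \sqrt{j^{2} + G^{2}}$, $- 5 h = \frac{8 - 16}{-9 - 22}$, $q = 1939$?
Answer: $3054 + \frac{2 \sqrt{1946041}}{155} \approx 3072.0$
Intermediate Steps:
$h = - \frac{8}{155}$ ($h = - \frac{\left(8 - 16\right) \frac{1}{-9 - 22}}{5} = - \frac{\left(-8\right) \frac{1}{-31}}{5} = - \frac{\left(-8\right) \left(- \frac{1}{31}\right)}{5} = \left(- \frac{1}{5}\right) \frac{8}{31} = - \frac{8}{155} \approx -0.051613$)
$U{\left(j,G \right)} = \sqrt{G^{2} + j^{2}}$
$\left(1115 + U{\left(h,18 \right)}\right) + q = \left(1115 + \sqrt{18^{2} + \left(- \frac{8}{155}\right)^{2}}\right) + 1939 = \left(1115 + \sqrt{324 + \frac{64}{24025}}\right) + 1939 = \left(1115 + \sqrt{\frac{7784164}{24025}}\right) + 1939 = \left(1115 + \frac{2 \sqrt{1946041}}{155}\right) + 1939 = 3054 + \frac{2 \sqrt{1946041}}{155}$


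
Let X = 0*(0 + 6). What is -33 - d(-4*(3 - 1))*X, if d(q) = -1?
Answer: -33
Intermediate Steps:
X = 0 (X = 0*6 = 0)
-33 - d(-4*(3 - 1))*X = -33 - (-1)*0 = -33 - 1*0 = -33 + 0 = -33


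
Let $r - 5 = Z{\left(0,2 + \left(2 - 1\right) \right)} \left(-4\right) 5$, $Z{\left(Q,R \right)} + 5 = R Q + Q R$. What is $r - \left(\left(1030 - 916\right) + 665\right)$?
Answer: $-674$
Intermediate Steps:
$Z{\left(Q,R \right)} = -5 + 2 Q R$ ($Z{\left(Q,R \right)} = -5 + \left(R Q + Q R\right) = -5 + \left(Q R + Q R\right) = -5 + 2 Q R$)
$r = 105$ ($r = 5 + \left(-5 + 2 \cdot 0 \left(2 + \left(2 - 1\right)\right)\right) \left(-4\right) 5 = 5 + \left(-5 + 2 \cdot 0 \left(2 + 1\right)\right) \left(-4\right) 5 = 5 + \left(-5 + 2 \cdot 0 \cdot 3\right) \left(-4\right) 5 = 5 + \left(-5 + 0\right) \left(-4\right) 5 = 5 + \left(-5\right) \left(-4\right) 5 = 5 + 20 \cdot 5 = 5 + 100 = 105$)
$r - \left(\left(1030 - 916\right) + 665\right) = 105 - \left(\left(1030 - 916\right) + 665\right) = 105 - \left(114 + 665\right) = 105 - 779 = -674$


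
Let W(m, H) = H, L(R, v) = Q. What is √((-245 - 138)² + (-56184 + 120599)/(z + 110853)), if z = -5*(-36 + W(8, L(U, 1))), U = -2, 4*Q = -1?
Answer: √28935645490529261/444137 ≈ 383.00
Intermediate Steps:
Q = -¼ (Q = (¼)*(-1) = -¼ ≈ -0.25000)
L(R, v) = -¼
z = 725/4 (z = -5*(-36 - ¼) = -5*(-145/4) = 725/4 ≈ 181.25)
√((-245 - 138)² + (-56184 + 120599)/(z + 110853)) = √((-245 - 138)² + (-56184 + 120599)/(725/4 + 110853)) = √((-383)² + 64415/(444137/4)) = √(146689 + 64415*(4/444137)) = √(146689 + 257660/444137) = √(65150270053/444137) = √28935645490529261/444137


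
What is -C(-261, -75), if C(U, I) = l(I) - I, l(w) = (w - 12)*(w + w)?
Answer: -13125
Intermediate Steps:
l(w) = 2*w*(-12 + w) (l(w) = (-12 + w)*(2*w) = 2*w*(-12 + w))
C(U, I) = -I + 2*I*(-12 + I) (C(U, I) = 2*I*(-12 + I) - I = -I + 2*I*(-12 + I))
-C(-261, -75) = -(-75)*(-25 + 2*(-75)) = -(-75)*(-25 - 150) = -(-75)*(-175) = -1*13125 = -13125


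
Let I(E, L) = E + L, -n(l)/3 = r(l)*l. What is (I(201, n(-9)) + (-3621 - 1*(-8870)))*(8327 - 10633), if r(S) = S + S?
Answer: -11446984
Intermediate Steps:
r(S) = 2*S
n(l) = -6*l**2 (n(l) = -3*2*l*l = -6*l**2)
(I(201, n(-9)) + (-3621 - 1*(-8870)))*(8327 - 10633) = ((201 - 6*(-9)**2) + (-3621 - 1*(-8870)))*(8327 - 10633) = ((201 - 6*81) + (-3621 + 8870))*(-2306) = ((201 - 486) + 5249)*(-2306) = (-285 + 5249)*(-2306) = 4964*(-2306) = -11446984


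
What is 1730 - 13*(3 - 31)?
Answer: 2094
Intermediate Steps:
1730 - 13*(3 - 31) = 1730 - 13*(-28) = 1730 - 1*(-364) = 1730 + 364 = 2094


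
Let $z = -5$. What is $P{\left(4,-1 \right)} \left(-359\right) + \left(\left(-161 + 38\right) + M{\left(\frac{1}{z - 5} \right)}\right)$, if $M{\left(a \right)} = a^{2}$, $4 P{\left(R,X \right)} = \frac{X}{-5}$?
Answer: $- \frac{7047}{50} \approx -140.94$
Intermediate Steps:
$P{\left(R,X \right)} = - \frac{X}{20}$ ($P{\left(R,X \right)} = \frac{X \frac{1}{-5}}{4} = \frac{X \left(- \frac{1}{5}\right)}{4} = \frac{\left(- \frac{1}{5}\right) X}{4} = - \frac{X}{20}$)
$P{\left(4,-1 \right)} \left(-359\right) + \left(\left(-161 + 38\right) + M{\left(\frac{1}{z - 5} \right)}\right) = \left(- \frac{1}{20}\right) \left(-1\right) \left(-359\right) + \left(\left(-161 + 38\right) + \left(\frac{1}{-5 - 5}\right)^{2}\right) = \frac{1}{20} \left(-359\right) - \left(123 - \left(\frac{1}{-10}\right)^{2}\right) = - \frac{359}{20} - \left(123 - \left(- \frac{1}{10}\right)^{2}\right) = - \frac{359}{20} + \left(-123 + \frac{1}{100}\right) = - \frac{359}{20} - \frac{12299}{100} = - \frac{7047}{50}$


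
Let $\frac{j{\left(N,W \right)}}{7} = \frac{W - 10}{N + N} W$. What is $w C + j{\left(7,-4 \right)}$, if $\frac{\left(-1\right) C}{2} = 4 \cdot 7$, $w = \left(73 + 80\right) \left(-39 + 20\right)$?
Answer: $162820$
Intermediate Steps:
$j{\left(N,W \right)} = \frac{7 W \left(-10 + W\right)}{2 N}$ ($j{\left(N,W \right)} = 7 \frac{W - 10}{N + N} W = 7 \frac{-10 + W}{2 N} W = 7 \frac{W \left(-10 + W\right)}{2 N} = \frac{7 W \left(-10 + W\right)}{2 N}$)
$w = -2907$ ($w = 153 \left(-19\right) = -2907$)
$C = -56$ ($C = - 2 \cdot 4 \cdot 7 = \left(-2\right) 28 = -56$)
$w C + j{\left(7,-4 \right)} = \left(-2907\right) \left(-56\right) + \frac{7}{2} \left(-4\right) \frac{1}{7} \left(-10 - 4\right) = 162792 + \frac{7}{2} \left(-4\right) \frac{1}{7} \left(-14\right) = 162792 + 28 = 162820$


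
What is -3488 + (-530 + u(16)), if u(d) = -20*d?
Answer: -4338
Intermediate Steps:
-3488 + (-530 + u(16)) = -3488 + (-530 - 20*16) = -3488 + (-530 - 320) = -3488 - 850 = -4338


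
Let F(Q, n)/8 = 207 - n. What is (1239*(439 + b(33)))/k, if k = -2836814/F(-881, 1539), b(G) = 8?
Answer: 2950822224/1418407 ≈ 2080.4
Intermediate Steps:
F(Q, n) = 1656 - 8*n (F(Q, n) = 8*(207 - n) = 1656 - 8*n)
k = 1418407/5328 (k = -2836814/(1656 - 8*1539) = -2836814/(1656 - 12312) = -2836814/(-10656) = -2836814*(-1/10656) = 1418407/5328 ≈ 266.22)
(1239*(439 + b(33)))/k = (1239*(439 + 8))/(1418407/5328) = (1239*447)*(5328/1418407) = 553833*(5328/1418407) = 2950822224/1418407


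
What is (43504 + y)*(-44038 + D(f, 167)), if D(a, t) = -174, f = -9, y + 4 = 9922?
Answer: -2361893464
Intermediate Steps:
y = 9918 (y = -4 + 9922 = 9918)
(43504 + y)*(-44038 + D(f, 167)) = (43504 + 9918)*(-44038 - 174) = 53422*(-44212) = -2361893464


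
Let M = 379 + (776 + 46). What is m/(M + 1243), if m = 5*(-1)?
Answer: -5/2444 ≈ -0.0020458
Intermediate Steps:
M = 1201 (M = 379 + 822 = 1201)
m = -5
m/(M + 1243) = -5/(1201 + 1243) = -5/2444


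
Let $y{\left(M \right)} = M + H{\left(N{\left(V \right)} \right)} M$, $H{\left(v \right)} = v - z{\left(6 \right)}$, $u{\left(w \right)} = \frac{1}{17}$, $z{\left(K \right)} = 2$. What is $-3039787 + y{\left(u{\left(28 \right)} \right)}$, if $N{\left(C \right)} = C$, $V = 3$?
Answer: $- \frac{51676377}{17} \approx -3.0398 \cdot 10^{6}$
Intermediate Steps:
$u{\left(w \right)} = \frac{1}{17}$
$H{\left(v \right)} = -2 + v$ ($H{\left(v \right)} = v - 2 = -2 + v$)
$y{\left(M \right)} = 2 M$ ($y{\left(M \right)} = M + \left(-2 + 3\right) M = M + 1 M = M + M = 2 M$)
$-3039787 + y{\left(u{\left(28 \right)} \right)} = -3039787 + 2 \cdot \frac{1}{17} = -3039787 + \frac{2}{17} = - \frac{51676377}{17}$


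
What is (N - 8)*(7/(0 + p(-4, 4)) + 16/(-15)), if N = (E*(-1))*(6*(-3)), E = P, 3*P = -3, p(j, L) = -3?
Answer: 442/5 ≈ 88.400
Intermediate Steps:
P = -1 (P = (1/3)*(-3) = -1)
E = -1
N = -18 (N = (-1*(-1))*(6*(-3)) = 1*(-18) = -18)
(N - 8)*(7/(0 + p(-4, 4)) + 16/(-15)) = (-18 - 8)*(7/(0 - 3) + 16/(-15)) = -26*(7/(-3) + 16*(-1/15)) = -26*(7*(-1/3) - 16/15) = -26*(-7/3 - 16/15) = -26*(-17/5) = 442/5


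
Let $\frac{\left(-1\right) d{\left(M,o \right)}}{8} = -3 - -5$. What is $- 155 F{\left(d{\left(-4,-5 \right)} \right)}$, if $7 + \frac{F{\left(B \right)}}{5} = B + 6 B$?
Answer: $92225$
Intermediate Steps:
$d{\left(M,o \right)} = -16$ ($d{\left(M,o \right)} = - 8 \left(-3 - -5\right) = - 8 \left(-3 + 5\right) = \left(-8\right) 2 = -16$)
$F{\left(B \right)} = -35 + 35 B$ ($F{\left(B \right)} = -35 + 5 \left(B + 6 B\right) = -35 + 5 \cdot 7 B = -35 + 35 B$)
$- 155 F{\left(d{\left(-4,-5 \right)} \right)} = - 155 \left(-35 + 35 \left(-16\right)\right) = - 155 \left(-35 - 560\right) = \left(-155\right) \left(-595\right) = 92225$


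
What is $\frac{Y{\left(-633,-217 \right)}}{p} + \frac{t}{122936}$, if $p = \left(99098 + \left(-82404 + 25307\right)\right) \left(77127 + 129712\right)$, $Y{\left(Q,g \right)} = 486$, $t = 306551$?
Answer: $\frac{2663144962587185}{1067999718727304} \approx 2.4936$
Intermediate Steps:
$p = 8687444839$ ($p = \left(99098 - 57097\right) 206839 = 42001 \cdot 206839 = 8687444839$)
$\frac{Y{\left(-633,-217 \right)}}{p} + \frac{t}{122936} = \frac{486}{8687444839} + \frac{306551}{122936} = \frac{2663144962587185}{1067999718727304}$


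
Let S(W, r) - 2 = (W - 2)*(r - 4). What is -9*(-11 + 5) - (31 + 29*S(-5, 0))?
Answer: -847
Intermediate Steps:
S(W, r) = 2 + (-4 + r)*(-2 + W) (S(W, r) = 2 + (W - 2)*(r - 4) = 2 + (-2 + W)*(-4 + r) = 2 + (-4 + r)*(-2 + W))
-9*(-11 + 5) - (31 + 29*S(-5, 0)) = -9*(-11 + 5) - (31 + 29*(10 - 4*(-5) - 2*0 - 5*0)) = -9*(-6) - (31 + 29*(10 + 20 + 0 + 0)) = 54 - (31 + 29*30) = 54 - (31 + 870) = 54 - 1*901 = 54 - 901 = -847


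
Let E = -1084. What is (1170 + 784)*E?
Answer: -2118136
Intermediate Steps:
(1170 + 784)*E = (1170 + 784)*(-1084) = 1954*(-1084) = -2118136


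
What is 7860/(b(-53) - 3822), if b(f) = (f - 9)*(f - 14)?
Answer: 1965/83 ≈ 23.675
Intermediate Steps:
b(f) = (-14 + f)*(-9 + f) (b(f) = (-9 + f)*(-14 + f) = (-14 + f)*(-9 + f))
7860/(b(-53) - 3822) = 7860/((126 + (-53)² - 23*(-53)) - 3822) = 7860/((126 + 2809 + 1219) - 3822) = 7860/(4154 - 3822) = 7860/332 = 7860*(1/332) = 1965/83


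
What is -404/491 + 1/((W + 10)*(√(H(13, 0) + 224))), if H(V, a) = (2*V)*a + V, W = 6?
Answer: -404/491 + √237/3792 ≈ -0.81875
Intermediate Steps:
H(V, a) = V + 2*V*a (H(V, a) = 2*V*a + V = V + 2*V*a)
-404/491 + 1/((W + 10)*(√(H(13, 0) + 224))) = -404/491 + 1/((6 + 10)*(√(13*(1 + 2*0) + 224))) = -404*1/491 + 1/(16*(√(13*(1 + 0) + 224))) = -404/491 + 1/(16*(√(13*1 + 224))) = -404/491 + 1/(16*(√(13 + 224))) = -404/491 + 1/(16*(√237)) = -404/491 + (√237/237)/16 = -404/491 + √237/3792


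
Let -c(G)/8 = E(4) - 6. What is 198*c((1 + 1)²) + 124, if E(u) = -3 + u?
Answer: 8044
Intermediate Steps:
c(G) = 40 (c(G) = -8*((-3 + 4) - 6) = -8*(1 - 6) = -8*(-5) = 40)
198*c((1 + 1)²) + 124 = 198*40 + 124 = 7920 + 124 = 8044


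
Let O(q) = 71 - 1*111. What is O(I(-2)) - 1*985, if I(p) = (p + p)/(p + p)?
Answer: -1025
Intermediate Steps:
I(p) = 1 (I(p) = (2*p)/((2*p)) = (2*p)*(1/(2*p)) = 1)
O(q) = -40 (O(q) = 71 - 111 = -40)
O(I(-2)) - 1*985 = -40 - 1*985 = -40 - 985 = -1025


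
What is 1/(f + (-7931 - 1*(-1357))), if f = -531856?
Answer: -1/538430 ≈ -1.8573e-6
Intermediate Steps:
1/(f + (-7931 - 1*(-1357))) = 1/(-531856 + (-7931 - 1*(-1357))) = 1/(-531856 + (-7931 + 1357)) = 1/(-531856 - 6574) = 1/(-538430) = -1/538430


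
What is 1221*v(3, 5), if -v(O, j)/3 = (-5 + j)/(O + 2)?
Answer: 0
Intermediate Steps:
v(O, j) = -3*(-5 + j)/(2 + O) (v(O, j) = -3*(-5 + j)/(O + 2) = -3*(-5 + j)/(2 + O))
1221*v(3, 5) = 1221*(3*(5 - 1*5)/(2 + 3)) = 1221*(3*(5 - 5)/5) = 1221*(3*(⅕)*0) = 1221*0 = 0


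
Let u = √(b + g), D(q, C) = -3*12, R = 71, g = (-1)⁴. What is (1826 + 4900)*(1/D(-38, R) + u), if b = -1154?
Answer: -1121/6 + 6726*I*√1153 ≈ -186.83 + 2.2839e+5*I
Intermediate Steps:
g = 1
D(q, C) = -36
u = I*√1153 (u = √(-1154 + 1) = √(-1153) = I*√1153 ≈ 33.956*I)
(1826 + 4900)*(1/D(-38, R) + u) = (1826 + 4900)*(1/(-36) + I*√1153) = 6726*(-1/36 + I*√1153) = -1121/6 + 6726*I*√1153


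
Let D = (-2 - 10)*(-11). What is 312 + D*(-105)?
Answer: -13548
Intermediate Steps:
D = 132 (D = -12*(-11) = 132)
312 + D*(-105) = 312 + 132*(-105) = 312 - 13860 = -13548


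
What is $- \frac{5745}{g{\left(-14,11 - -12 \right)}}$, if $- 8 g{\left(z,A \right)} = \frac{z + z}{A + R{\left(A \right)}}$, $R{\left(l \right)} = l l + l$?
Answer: $- \frac{6606750}{7} \approx -9.4382 \cdot 10^{5}$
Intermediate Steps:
$R{\left(l \right)} = l + l^{2}$ ($R{\left(l \right)} = l^{2} + l = l + l^{2}$)
$g{\left(z,A \right)} = - \frac{z}{4 \left(A + A \left(1 + A\right)\right)}$ ($g{\left(z,A \right)} = - \frac{\left(z + z\right) \frac{1}{A + A \left(1 + A\right)}}{8} = - \frac{2 z \frac{1}{A + A \left(1 + A\right)}}{8} = - \frac{z}{4 \left(A + A \left(1 + A\right)\right)}$)
$- \frac{5745}{g{\left(-14,11 - -12 \right)}} = - \frac{5745}{\left(- \frac{1}{4}\right) \left(-14\right) \frac{1}{11 - -12} \frac{1}{2 + \left(11 - -12\right)}} = - \frac{5745}{\left(- \frac{1}{4}\right) \left(-14\right) \frac{1}{11 + 12} \frac{1}{2 + \left(11 + 12\right)}} = - \frac{5745}{\left(- \frac{1}{4}\right) \left(-14\right) \frac{1}{23} \frac{1}{2 + 23}} = - \frac{5745}{\left(- \frac{1}{4}\right) \left(-14\right) \frac{1}{23} \cdot \frac{1}{25}} = - \frac{5745}{\frac{7}{1150}} = \left(-5745\right) \frac{1150}{7} = - \frac{6606750}{7}$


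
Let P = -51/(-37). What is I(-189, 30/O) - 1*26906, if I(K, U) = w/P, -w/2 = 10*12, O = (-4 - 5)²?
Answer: -460362/17 ≈ -27080.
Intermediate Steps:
P = 51/37 (P = -51*(-1/37) = 51/37 ≈ 1.3784)
O = 81 (O = (-9)² = 81)
w = -240 (w = -20*12 = -2*120 = -240)
I(K, U) = -2960/17 (I(K, U) = -240/51/37 = -240*37/51 = -2960/17)
I(-189, 30/O) - 1*26906 = -2960/17 - 1*26906 = -2960/17 - 26906 = -460362/17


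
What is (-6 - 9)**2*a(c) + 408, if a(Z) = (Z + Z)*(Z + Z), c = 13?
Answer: 152508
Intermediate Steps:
a(Z) = 4*Z**2 (a(Z) = (2*Z)*(2*Z) = 4*Z**2)
(-6 - 9)**2*a(c) + 408 = (-6 - 9)**2*(4*13**2) + 408 = (-15)**2*(4*169) + 408 = 225*676 + 408 = 152100 + 408 = 152508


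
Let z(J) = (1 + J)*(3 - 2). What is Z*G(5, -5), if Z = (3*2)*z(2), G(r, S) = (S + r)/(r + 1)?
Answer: 0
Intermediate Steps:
G(r, S) = (S + r)/(1 + r)
z(J) = 1 + J (z(J) = (1 + J)*1 = 1 + J)
Z = 18 (Z = (3*2)*(1 + 2) = 6*3 = 18)
Z*G(5, -5) = 18*((-5 + 5)/(1 + 5)) = 18*(0/6) = 18*((⅙)*0) = 18*0 = 0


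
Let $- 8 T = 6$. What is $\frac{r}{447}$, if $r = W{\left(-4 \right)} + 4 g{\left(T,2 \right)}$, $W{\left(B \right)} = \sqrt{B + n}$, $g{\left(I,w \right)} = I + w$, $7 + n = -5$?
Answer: $\frac{5}{447} + \frac{4 i}{447} \approx 0.011186 + 0.0089485 i$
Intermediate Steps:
$T = - \frac{3}{4}$ ($T = \left(- \frac{1}{8}\right) 6 = - \frac{3}{4} \approx -0.75$)
$n = -12$ ($n = -7 - 5 = -12$)
$W{\left(B \right)} = \sqrt{-12 + B}$ ($W{\left(B \right)} = \sqrt{B - 12} = \sqrt{-12 + B}$)
$r = 5 + 4 i$ ($r = \sqrt{-12 - 4} + 4 \left(- \frac{3}{4} + 2\right) = \sqrt{-16} + 4 \cdot \frac{5}{4} = 4 i + 5 = 5 + 4 i \approx 5.0 + 4.0 i$)
$\frac{r}{447} = \frac{5 + 4 i}{447} = \left(5 + 4 i\right) \frac{1}{447} = \frac{5}{447} + \frac{4 i}{447}$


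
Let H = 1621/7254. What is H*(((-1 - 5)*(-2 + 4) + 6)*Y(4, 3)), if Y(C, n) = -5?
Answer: 8105/1209 ≈ 6.7039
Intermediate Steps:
H = 1621/7254 (H = 1621*(1/7254) = 1621/7254 ≈ 0.22346)
H*(((-1 - 5)*(-2 + 4) + 6)*Y(4, 3)) = 1621*(((-1 - 5)*(-2 + 4) + 6)*(-5))/7254 = 1621*((-6*2 + 6)*(-5))/7254 = 1621*((-12 + 6)*(-5))/7254 = 1621*(-6*(-5))/7254 = (1621/7254)*30 = 8105/1209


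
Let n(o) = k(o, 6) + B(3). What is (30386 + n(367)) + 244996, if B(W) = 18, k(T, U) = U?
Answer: 275406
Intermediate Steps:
n(o) = 24 (n(o) = 6 + 18 = 24)
(30386 + n(367)) + 244996 = (30386 + 24) + 244996 = 30410 + 244996 = 275406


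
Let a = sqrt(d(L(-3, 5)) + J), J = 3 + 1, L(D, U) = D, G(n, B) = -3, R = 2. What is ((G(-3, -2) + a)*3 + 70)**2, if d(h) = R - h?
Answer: 4900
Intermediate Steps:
J = 4
d(h) = 2 - h
a = 3 (a = sqrt((2 - 1*(-3)) + 4) = sqrt((2 + 3) + 4) = sqrt(5 + 4) = sqrt(9) = 3)
((G(-3, -2) + a)*3 + 70)**2 = ((-3 + 3)*3 + 70)**2 = (0*3 + 70)**2 = (0 + 70)**2 = 70**2 = 4900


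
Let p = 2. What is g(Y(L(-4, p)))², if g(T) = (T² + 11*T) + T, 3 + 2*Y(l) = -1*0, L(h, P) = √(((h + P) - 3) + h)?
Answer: 3969/16 ≈ 248.06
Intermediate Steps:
L(h, P) = √(-3 + P + 2*h) (L(h, P) = √(((P + h) - 3) + h) = √((-3 + P + h) + h) = √(-3 + P + 2*h))
Y(l) = -3/2 (Y(l) = -3/2 + (-1*0)/2 = -3/2 + (½)*0 = -3/2 + 0 = -3/2)
g(T) = T² + 12*T
g(Y(L(-4, p)))² = (-3*(12 - 3/2)/2)² = (-3/2*21/2)² = (-63/4)² = 3969/16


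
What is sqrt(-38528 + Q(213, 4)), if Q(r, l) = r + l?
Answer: I*sqrt(38311) ≈ 195.73*I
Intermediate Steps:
Q(r, l) = l + r
sqrt(-38528 + Q(213, 4)) = sqrt(-38528 + (4 + 213)) = sqrt(-38528 + 217) = sqrt(-38311) = I*sqrt(38311)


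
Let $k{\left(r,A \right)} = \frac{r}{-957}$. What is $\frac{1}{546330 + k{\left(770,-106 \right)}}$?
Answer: $\frac{87}{47530640} \approx 1.8304 \cdot 10^{-6}$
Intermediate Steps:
$k{\left(r,A \right)} = - \frac{r}{957}$ ($k{\left(r,A \right)} = r \left(- \frac{1}{957}\right) = - \frac{r}{957}$)
$\frac{1}{546330 + k{\left(770,-106 \right)}} = \frac{1}{546330 - \frac{70}{87}} = \frac{1}{\frac{47530640}{87}} = \frac{87}{47530640}$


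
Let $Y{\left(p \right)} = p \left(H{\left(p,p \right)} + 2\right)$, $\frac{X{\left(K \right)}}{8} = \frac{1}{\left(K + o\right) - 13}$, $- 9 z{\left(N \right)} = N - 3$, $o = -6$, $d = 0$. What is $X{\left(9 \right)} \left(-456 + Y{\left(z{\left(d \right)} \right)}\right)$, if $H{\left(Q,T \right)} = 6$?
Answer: $\frac{1088}{3} \approx 362.67$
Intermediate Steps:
$z{\left(N \right)} = \frac{1}{3} - \frac{N}{9}$ ($z{\left(N \right)} = - \frac{N - 3}{9} = - \frac{-3 + N}{9} = \frac{1}{3} - \frac{N}{9}$)
$X{\left(K \right)} = \frac{8}{-19 + K}$ ($X{\left(K \right)} = \frac{8}{\left(K - 6\right) - 13} = \frac{8}{\left(-6 + K\right) - 13} = \frac{8}{-19 + K}$)
$Y{\left(p \right)} = 8 p$ ($Y{\left(p \right)} = p \left(6 + 2\right) = p 8 = 8 p$)
$X{\left(9 \right)} \left(-456 + Y{\left(z{\left(d \right)} \right)}\right) = \frac{8}{-19 + 9} \left(-456 + 8 \left(\frac{1}{3} - 0\right)\right) = \frac{8}{-10} \left(-456 + 8 \left(\frac{1}{3} + 0\right)\right) = 8 \left(- \frac{1}{10}\right) \left(-456 + 8 \cdot \frac{1}{3}\right) = - \frac{4 \left(-456 + \frac{8}{3}\right)}{5} = \left(- \frac{4}{5}\right) \left(- \frac{1360}{3}\right) = \frac{1088}{3}$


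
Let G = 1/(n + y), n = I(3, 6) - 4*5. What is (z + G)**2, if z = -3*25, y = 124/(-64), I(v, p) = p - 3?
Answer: 517153081/91809 ≈ 5632.9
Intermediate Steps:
I(v, p) = -3 + p
y = -31/16 (y = 124*(-1/64) = -31/16 ≈ -1.9375)
n = -17 (n = (-3 + 6) - 4*5 = 3 - 20 = -17)
z = -75
G = -16/303 (G = 1/(-17 - 31/16) = 1/(-303/16) = -16/303 ≈ -0.052805)
(z + G)**2 = (-75 - 16/303)**2 = (-22741/303)**2 = 517153081/91809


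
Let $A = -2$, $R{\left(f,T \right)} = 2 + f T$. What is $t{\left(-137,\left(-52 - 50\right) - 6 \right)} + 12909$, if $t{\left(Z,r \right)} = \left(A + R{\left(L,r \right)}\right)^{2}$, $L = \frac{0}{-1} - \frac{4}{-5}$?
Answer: $\frac{509349}{25} \approx 20374.0$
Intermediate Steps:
$L = \frac{4}{5}$ ($L = 0 \left(-1\right) - - \frac{4}{5} = 0 + \frac{4}{5} = \frac{4}{5} \approx 0.8$)
$R{\left(f,T \right)} = 2 + T f$
$t{\left(Z,r \right)} = \frac{16 r^{2}}{25}$ ($t{\left(Z,r \right)} = \left(-2 + \left(2 + r \frac{4}{5}\right)\right)^{2} = \left(-2 + \left(2 + \frac{4 r}{5}\right)\right)^{2} = \left(\frac{4 r}{5}\right)^{2} = \frac{16 r^{2}}{25}$)
$t{\left(-137,\left(-52 - 50\right) - 6 \right)} + 12909 = \frac{16 \left(\left(-52 - 50\right) - 6\right)^{2}}{25} + 12909 = \frac{16 \left(-102 - 6\right)^{2}}{25} + 12909 = \frac{16 \left(-108\right)^{2}}{25} + 12909 = \frac{16}{25} \cdot 11664 + 12909 = \frac{186624}{25} + 12909 = \frac{509349}{25}$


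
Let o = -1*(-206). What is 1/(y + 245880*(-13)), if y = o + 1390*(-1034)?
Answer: -1/4633494 ≈ -2.1582e-7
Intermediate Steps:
o = 206
y = -1437054 (y = 206 + 1390*(-1034) = 206 - 1437260 = -1437054)
1/(y + 245880*(-13)) = 1/(-1437054 + 245880*(-13)) = 1/(-1437054 - 3196440) = 1/(-4633494) = -1/4633494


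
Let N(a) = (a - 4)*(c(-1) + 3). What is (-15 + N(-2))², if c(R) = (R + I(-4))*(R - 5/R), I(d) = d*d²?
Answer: 2331729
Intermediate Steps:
I(d) = d³
c(R) = (-64 + R)*(R - 5/R) (c(R) = (R + (-4)³)*(R - 5/R) = (R - 64)*(R - 5/R) = (-64 + R)*(R - 5/R))
N(a) = 1028 - 257*a (N(a) = (a - 4)*((-5 + (-1)² - 64*(-1) + 320/(-1)) + 3) = (-4 + a)*((-5 + 1 + 64 + 320*(-1)) + 3) = (-4 + a)*((-5 + 1 + 64 - 320) + 3) = (-4 + a)*(-260 + 3) = (-4 + a)*(-257) = 1028 - 257*a)
(-15 + N(-2))² = (-15 + (1028 - 257*(-2)))² = (-15 + (1028 + 514))² = (-15 + 1542)² = 1527² = 2331729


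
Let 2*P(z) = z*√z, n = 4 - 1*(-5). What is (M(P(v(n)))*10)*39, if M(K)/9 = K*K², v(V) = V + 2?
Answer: 25694955*√11/4 ≈ 2.1305e+7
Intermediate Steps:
n = 9 (n = 4 + 5 = 9)
v(V) = 2 + V
P(z) = z^(3/2)/2 (P(z) = (z*√z)/2 = z^(3/2)/2)
M(K) = 9*K³ (M(K) = 9*(K*K²) = 9*K³)
(M(P(v(n)))*10)*39 = ((9*((2 + 9)^(3/2)/2)³)*10)*39 = ((9*(11^(3/2)/2)³)*10)*39 = ((9*((11*√11)/2)³)*10)*39 = ((9*(11*√11/2)³)*10)*39 = ((9*(14641*√11/8))*10)*39 = ((131769*√11/8)*10)*39 = (658845*√11/4)*39 = 25694955*√11/4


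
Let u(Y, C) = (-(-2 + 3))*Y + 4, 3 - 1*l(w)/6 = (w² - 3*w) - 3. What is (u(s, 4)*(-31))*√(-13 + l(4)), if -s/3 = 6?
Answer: -682*I ≈ -682.0*I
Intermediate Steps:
s = -18 (s = -3*6 = -18)
l(w) = 36 - 6*w² + 18*w (l(w) = 18 - 6*((w² - 3*w) - 3) = 18 - 6*(-3 + w² - 3*w) = 18 + (18 - 6*w² + 18*w) = 36 - 6*w² + 18*w)
u(Y, C) = 4 - Y (u(Y, C) = (-1*1)*Y + 4 = -Y + 4 = 4 - Y)
(u(s, 4)*(-31))*√(-13 + l(4)) = ((4 - 1*(-18))*(-31))*√(-13 + (36 - 6*4² + 18*4)) = ((4 + 18)*(-31))*√(-13 + (36 - 6*16 + 72)) = (22*(-31))*√(-13 + (36 - 96 + 72)) = -682*√(-13 + 12) = -682*I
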